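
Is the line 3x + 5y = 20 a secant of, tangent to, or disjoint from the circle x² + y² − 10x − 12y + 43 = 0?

disjoint

d² = (3·5 + 5·6 − (20))²/34 = 625/34; r² = 18.
Since d² > r², the line lies outside the circle.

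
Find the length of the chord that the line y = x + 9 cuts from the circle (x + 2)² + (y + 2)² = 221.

19√2

Express y = x + 9 and substitute into the circle:
2x² + 26x − 96 = 0  ⟹  x² + 13x − 48 = 0
x = 3 or x = −16, giving (3, 12) and (−16, −7).
|(3, 12) − (−16, −7)| = √((19)² + (19)²) = 19√2.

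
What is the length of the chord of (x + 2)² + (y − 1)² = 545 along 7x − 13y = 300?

√218

From the line, y = (−300 + 7x)/13. Substituting:
218x² − 3706x + 6540 = 0  ⟹  x² − 17x + 30 = 0
x = 15 or x = 2, giving (15, −15) and (2, −22).
|(15, −15) − (2, −22)| = √((13)² + (7)²) = √218.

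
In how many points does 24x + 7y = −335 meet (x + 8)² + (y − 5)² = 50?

Substituting the line into the circle gives 625x² + 18544x + 137586 = 0.
Discriminant = (18544)² − 4·625·(137586) = −85064 < 0.
No real roots: the line does not meet the circle.

0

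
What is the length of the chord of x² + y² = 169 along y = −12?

10

Centre (0, 0), r² = 169. Perpendicular distance d from centre to line = |12| / √1 = 12.
Chord = 2√(r² − d²) = 2·√(25) = 10.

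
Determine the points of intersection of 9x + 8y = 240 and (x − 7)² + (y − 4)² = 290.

(8, 21) and (24, 3)

From the line, y = (240 − 9x)/8. Substituting:
145x² − 4640x + 27840 = 0  ⟹  x² − 32x + 192 = 0
x = 24 or x = 8, giving (24, 3) and (8, 21).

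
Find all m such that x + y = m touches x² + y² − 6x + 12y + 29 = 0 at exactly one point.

For a tangent, require d(centre, line) = r = 4.
|1·3 + 1·(−6) − m| / √2 = 4
|m − (−3)| = 4√2.

m = −3 ± 4√2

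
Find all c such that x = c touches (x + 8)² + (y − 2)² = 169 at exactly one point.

c = −21 or c = 5

For a tangent, require d(centre, line) = r = 13.
|1·(−8) + 0·2 − c| / √1 = 13
|c − (−8)| = 13, so c = 5 or c = −21.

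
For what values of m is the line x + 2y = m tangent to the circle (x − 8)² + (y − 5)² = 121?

The line touches the circle iff its distance from (8, 5) is 11:
|1·8 + 2·5 − m| / √5 = 11
|m − (18)| = 11√5.

m = 18 ± 11√5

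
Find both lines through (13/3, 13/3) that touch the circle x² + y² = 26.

Let a tangent through (13/3, 13/3) have slope m. Its distance from (0, 0) must equal √26:
[m·(−13/3) − (−13/3)]² = 26(m² + 1)
5m² + 26m + 5 = 0, so m = −1/5 or m = −5.
With m = −1/5: x + 5y = 26. With m = −5: 5x + y = 26.

x + 5y = 26 and 5x + y = 26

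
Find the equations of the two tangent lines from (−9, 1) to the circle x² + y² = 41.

5x + 4y = −41 and 4x − 5y = −41

Let a tangent through (−9, 1) have slope m. Its distance from (0, 0) must equal √41:
(9m − (−1))² = 41(m² + 1)
20m² + 9m − 20 = 0, so m = −5/4 or m = 4/5.
With m = −5/4: 5x + 4y = −41. With m = 4/5: 4x − 5y = −41.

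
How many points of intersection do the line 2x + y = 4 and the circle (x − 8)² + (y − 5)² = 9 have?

Centre (8, 5), r² = 9. Distance² from centre to line = (17)²/5 = 289/5.
Since d² > r², the line lies outside the circle.

0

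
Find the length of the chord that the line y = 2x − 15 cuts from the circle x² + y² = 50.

2√5

The distance from (0, 0) to the line is 15/√5, and r² = 50.
Half the chord is √(r² − d²) = √(5), so the full chord is 2√5.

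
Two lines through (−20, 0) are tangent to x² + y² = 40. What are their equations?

Let a tangent through (−20, 0) have slope m. Its distance from (0, 0) must equal 2√10:
(20m − (0))² = 40(m² + 1)
9m² − 1 = 0, so m = −1/3 or m = 1/3.
Through (−20, 0) these give x + 3y = −20 and x − 3y = −20.

x + 3y = −20 and x − 3y = −20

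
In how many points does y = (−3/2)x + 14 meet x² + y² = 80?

2

d² = (3·0 + 2·0 − (28))²/13 = 784/13; r² = 80.
Since d² < r², the line cuts the circle twice.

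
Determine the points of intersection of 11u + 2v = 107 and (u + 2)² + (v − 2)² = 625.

From the line, v = (107 − 11u)/2. Substituting:
125u² − 2250u + 8125 = 0  ⟹  u² − 18u + 65 = 0
u = 13 or u = 5, giving (13, −18) and (5, 26).

(5, 26) and (13, −18)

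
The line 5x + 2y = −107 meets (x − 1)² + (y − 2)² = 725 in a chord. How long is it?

Substitute y = (−107 − 5x)/2:
29x² + 1102x + 9425 = 0  ⟹  x² + 38x + 325 = 0
x = −13 or x = −25, giving (−13, −21) and (−25, 9).
Chord length = distance between (−13, −21) and (−25, 9) = √1044 = 6√29.

6√29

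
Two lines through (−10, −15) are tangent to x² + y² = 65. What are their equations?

8x − y = −65 and 4x − 7y = 65

Let a tangent through (−10, −15) have slope m. Its distance from (0, 0) must equal √65:
(10m − (15))² = 65(m² + 1)
7m² − 60m + 32 = 0, so m = 8 or m = 4/7.
Through (−10, −15) these give 8x − y = −65 and 4x − 7y = 65.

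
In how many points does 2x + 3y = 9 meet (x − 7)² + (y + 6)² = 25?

2

Substituting the line into the circle gives 13x² − 234x + 945 = 0.
Δ = 54756 − 49140 = 5616.
Two real roots: the line is a secant.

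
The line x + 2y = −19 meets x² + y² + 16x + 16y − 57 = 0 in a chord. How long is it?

Substitute y = (−19 − x)/2:
5x² + 70x − 475 = 0  ⟹  x² + 14x − 95 = 0
x = 5 or x = −19, giving (5, −12) and (−19, 0).
|(5, −12) − (−19, 0)| = √((24)² + (−12)²) = 12√5.

12√5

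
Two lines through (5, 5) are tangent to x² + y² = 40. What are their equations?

Write the tangent as mx − y + (5 − m·(5)) = 0 and set its distance from the centre to 2√10:
[m·(−5) − (−5)]² = 40(m² + 1)
3m² + 10m + 3 = 0, so m = −1/3 or m = −3.
Through (5, 5) these give x + 3y = 20 and 3x + y = 20.

x + 3y = 20 and 3x + y = 20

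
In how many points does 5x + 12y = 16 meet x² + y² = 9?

2

Substituting the line into the circle gives 169x² − 160x − 1040 = 0.
Discriminant = (−160)² − 4·169·(−1040) = 728640 > 0.
Two real roots: the line is a secant.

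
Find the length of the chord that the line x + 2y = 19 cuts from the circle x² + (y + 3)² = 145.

4√5

Substitute y = (19 − x)/2:
5x² − 50x + 45 = 0  ⟹  x² − 10x + 9 = 0
x = 9 or x = 1, giving (9, 5) and (1, 9).
|(9, 5) − (1, 9)| = √((8)² + (−4)²) = 4√5.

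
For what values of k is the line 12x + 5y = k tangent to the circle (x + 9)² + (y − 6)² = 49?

The line touches the circle iff its distance from (−9, 6) is 7:
|12·(−9) + 5·6 − k| / √169 = 7
|k − (−78)| = 7·13, so k = 13 or k = −169.

k = −169 or k = 13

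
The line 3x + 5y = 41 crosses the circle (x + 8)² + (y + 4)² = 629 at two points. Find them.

(−18, 19) and (17, −2)

From the line, y = (41 − 3x)/5. Substituting:
34x² + 34x − 10404 = 0  ⟹  x² + x − 306 = 0
x = 17 or x = −18, giving (17, −2) and (−18, 19).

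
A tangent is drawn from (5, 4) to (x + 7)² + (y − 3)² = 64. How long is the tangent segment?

Centre (−7, 3), r² = 64. |PO|² = (12)² + (1)² = 145.
By the tangent–radius right angle, tangent length = √(|PO|² − r²) = √81 = 9.

9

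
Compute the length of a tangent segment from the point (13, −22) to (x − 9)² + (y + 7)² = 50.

With centre O = (9, −7), |OP|² = 241 and r² = 50.
By the tangent–radius right angle, tangent length = √(|PO|² − r²) = √191.

√191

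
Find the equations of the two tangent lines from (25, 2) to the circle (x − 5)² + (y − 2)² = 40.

x + 3y = 31 and x − 3y = 19

Write the tangent as mx − y + (2 − m·(25)) = 0 and set its distance from the centre to 2√10:
[m·(−20) − (0)]² = 40(m² + 1)
9m² − 1 = 0, so m = −1/3 or m = 1/3.
Through (25, 2) these give x + 3y = 31 and x − 3y = 19.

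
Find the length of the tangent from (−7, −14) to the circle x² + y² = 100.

√145

Centre (0, 0), r² = 100. |PO|² = (−7)² + (−14)² = 245.
Power of the point: PT² = |PO|² − r² = 145, so PT = √145.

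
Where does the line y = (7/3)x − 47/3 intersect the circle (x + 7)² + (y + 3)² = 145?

(2, −11) and (5, −4)

Substitute y = (−47 + 7x)/3:
58x² − 406x + 580 = 0  ⟹  x² − 7x + 10 = 0
x = 5 or x = 2, giving (5, −4) and (2, −11).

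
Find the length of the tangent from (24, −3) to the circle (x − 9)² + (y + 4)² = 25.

√201

Centre (9, −4), r² = 25. |PO|² = (15)² + (1)² = 226.
Power of the point: PT² = |PO|² − r² = 201, so PT = √201.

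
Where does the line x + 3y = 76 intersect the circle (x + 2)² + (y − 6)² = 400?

Substitute y = (76 − x)/3:
10x² − 80x − 200 = 0  ⟹  x² − 8x − 20 = 0
x = 10 or x = −2, giving (10, 22) and (−2, 26).

(−2, 26) and (10, 22)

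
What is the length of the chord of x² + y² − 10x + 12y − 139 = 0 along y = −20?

The distance from (5, −6) to the line is 14, and r² = 200.
Chord = 2√(r² − d²) = 2·√(4) = 4.

4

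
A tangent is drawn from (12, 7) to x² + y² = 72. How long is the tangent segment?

The centre is (0, 0) and r = 6√2. The square of the distance from P to the centre is 144 + 49 = 193.
Power of the point: PT² = |PO|² − r² = 121, so PT = 11.

11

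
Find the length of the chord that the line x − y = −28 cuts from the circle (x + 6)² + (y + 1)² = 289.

7√2

Centre (−6, −1), r² = 289. Perpendicular distance d from centre to line = |23| / √2 = 23/√2.
Half the chord is √(r² − d²) = √(49/2), so the full chord is 7√2.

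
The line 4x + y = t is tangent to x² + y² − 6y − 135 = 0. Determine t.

t = 3 ± 12√17

Tangency holds when the distance from the centre (0, 3) to the line equals the radius 12:
|4·0 + 1·3 − t| / √17 = 12
|t − (3)| = 12√17.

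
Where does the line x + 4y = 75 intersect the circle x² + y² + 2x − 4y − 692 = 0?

(−17, 23) and (23, 13)

Substitute y = (75 − x)/4:
17x² − 102x − 6647 = 0  ⟹  x² − 6x − 391 = 0
x = 23 or x = −17, giving (23, 13) and (−17, 23).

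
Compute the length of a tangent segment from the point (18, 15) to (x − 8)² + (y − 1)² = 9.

√287

The centre is (8, 1) and r = 3. The square of the distance from P to the centre is 100 + 196 = 296.
Power of the point: PT² = |PO|² − r² = 287, so PT = √287.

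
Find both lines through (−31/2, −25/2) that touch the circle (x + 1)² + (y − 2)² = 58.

3x − 7y = 41 and 7x − 3y = −71

Write the tangent as mx − y + (−25/2 − m·(−31/2)) = 0 and set its distance from the centre to √58:
[m·(29/2) − (29/2)]² = 58(m² + 1)
21m² − 58m + 21 = 0, so m = 3/7 or m = 7/3.
Through (−31/2, −25/2) these give 3x − 7y = 41 and 7x − 3y = −71.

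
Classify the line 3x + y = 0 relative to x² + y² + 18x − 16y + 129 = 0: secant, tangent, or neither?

Substituting the line into the circle gives 10x² + 66x + 129 = 0.
Discriminant = (66)² − 4·10·(129) = −804 < 0.
No real roots: the line does not meet the circle.

neither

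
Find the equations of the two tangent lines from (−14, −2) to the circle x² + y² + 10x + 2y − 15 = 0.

5x − 4y = −62 and 4x + 5y = −66

A line y − (−2) = m(x − (−14)) is tangent when its distance from (−5, −1) is √41:
(9m − (1))² = 41(m² + 1)
20m² − 9m − 20 = 0, so m = 5/4 or m = −4/5.
With m = 5/4: 5x − 4y = −62. With m = −4/5: 4x + 5y = −66.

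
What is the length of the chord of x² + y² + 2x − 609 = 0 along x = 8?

46

The distance from (−1, 0) to the line is 9, and r² = 610.
Half the chord is √(r² − d²) = √(529), so the full chord is 46.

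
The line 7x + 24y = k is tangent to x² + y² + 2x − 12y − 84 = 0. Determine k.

k = −138 or k = 412

Tangency holds when the distance from the centre (−1, 6) to the line equals the radius 11:
|7·(−1) + 24·6 − k| / √625 = 11
|k − (137)| = 11·25, so k = 412 or k = −138.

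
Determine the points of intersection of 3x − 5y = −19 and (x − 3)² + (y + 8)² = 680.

(−23, −10) and (17, 14)

From the line, y = (19 + 3x)/5. Substituting:
34x² + 204x − 13294 = 0  ⟹  x² + 6x − 391 = 0
x = 17 or x = −23, giving (17, 14) and (−23, −10).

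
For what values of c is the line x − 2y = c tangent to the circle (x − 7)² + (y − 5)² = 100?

The line touches the circle iff its distance from (7, 5) is 10:
|1·7 − 2·5 − c| / √5 = 10
|c − (−3)| = 10√5.

c = −3 ± 10√5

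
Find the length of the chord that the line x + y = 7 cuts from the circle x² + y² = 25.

Centre (0, 0), r² = 25. Perpendicular distance d from centre to line = |−7| / √2 = 7/√2.
Half the chord is √(r² − d²) = √(1/2), so the full chord is √2.

√2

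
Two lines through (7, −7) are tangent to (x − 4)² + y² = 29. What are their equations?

Let a tangent through (7, −7) have slope m. Its distance from (4, 0) must equal √29:
[m·(−3) − (7)]² = 29(m² + 1)
10m² − 21m − 10 = 0, so m = −2/5 or m = 5/2.
Through (7, −7) these give 2x + 5y = −21 and 5x − 2y = 49.

2x + 5y = −21 and 5x − 2y = 49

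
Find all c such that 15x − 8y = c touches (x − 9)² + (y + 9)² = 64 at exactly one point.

c = 71 or c = 343

The line touches the circle iff its distance from (9, −9) is 8:
|15·9 − 8·(−9) − c| / √289 = 8
|c − (207)| = 8·17, so c = 343 or c = 71.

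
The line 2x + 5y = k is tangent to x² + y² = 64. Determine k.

k = ±8√29

For a tangent, require d(centre, line) = r = 8.
|2·0 + 5·0 − k| / √29 = 8
|k| = 8√29.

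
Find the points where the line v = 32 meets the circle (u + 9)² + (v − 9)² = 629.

Express v = 32 and substitute into the circle:
u² + 18u − 19 = 0
u = 1 or u = −19, giving (1, 32) and (−19, 32).

(−19, 32) and (1, 32)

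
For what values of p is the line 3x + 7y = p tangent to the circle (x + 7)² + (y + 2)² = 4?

p = −35 ± 2√58

The line touches the circle iff its distance from (−7, −2) is 2:
|3·(−7) + 7·(−2) − p| / √58 = 2
|p − (−35)| = 2√58.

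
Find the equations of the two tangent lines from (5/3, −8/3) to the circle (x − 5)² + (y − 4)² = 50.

A line y − (−8/3) = m(x − (5/3)) is tangent when its distance from (5, 4) is 5√2:
[m·(10/3) − (20/3)]² = 50(m² + 1)
7m² + 8m + 1 = 0, so m = −1/7 or m = −1.
With m = −1/7: x + 7y = −17. With m = −1: x + y = −1.

x + 7y = −17 and x + y = −1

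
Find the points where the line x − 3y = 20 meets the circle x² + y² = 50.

(−1, −7) and (5, −5)

Substitute y = (−20 + x)/3:
10x² − 40x − 50 = 0  ⟹  x² − 4x − 5 = 0
x = 5 or x = −1, giving (5, −5) and (−1, −7).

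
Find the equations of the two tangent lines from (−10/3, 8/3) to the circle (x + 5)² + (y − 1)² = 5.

Write the tangent as mx − y + (8/3 − m·(−10/3)) = 0 and set its distance from the centre to √5:
(−5/3m − (−5/3))² = 5(m² + 1)
2m² + 5m + 2 = 0, so m = −2 or m = −1/2.
With m = −2: 2x + y = −4. With m = −1/2: x + 2y = 2.

2x + y = −4 and x + 2y = 2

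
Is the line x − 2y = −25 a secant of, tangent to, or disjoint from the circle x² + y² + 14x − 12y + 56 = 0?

Centre (−7, 6), r² = 29. Distance² from centre to line = (6)²/5 = 36/5.
Since d² < r², the line cuts the circle twice.

secant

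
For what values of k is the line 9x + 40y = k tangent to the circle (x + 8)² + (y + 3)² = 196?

Tangency holds when the distance from the centre (−8, −3) to the line equals the radius 14:
|9·(−8) + 40·(−3) − k| / √1681 = 14
|k − (−192)| = 14·41, so k = 382 or k = −766.

k = −766 or k = 382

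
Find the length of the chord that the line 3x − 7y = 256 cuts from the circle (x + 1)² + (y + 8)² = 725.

The distance from (−1, −8) to the line is 203/√58, and r² = 725.
Chord = 2√(r² − d²) = 2·√(29/2) = √58.

√58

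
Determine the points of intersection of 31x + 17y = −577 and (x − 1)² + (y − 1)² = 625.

(−23, 8) and (−6, −23)

From the line, y = (−577 − 31x)/17. Substituting:
1250x² + 36250x + 172500 = 0  ⟹  x² + 29x + 138 = 0
x = −6 or x = −23, giving (−6, −23) and (−23, 8).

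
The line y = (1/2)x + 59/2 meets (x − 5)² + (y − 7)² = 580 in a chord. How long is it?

8√5

Centre (5, 7), r² = 580. Perpendicular distance d from centre to line = |50| / √5 = 50/√5.
Half the chord is √(r² − d²) = √(80), so the full chord is 8√5.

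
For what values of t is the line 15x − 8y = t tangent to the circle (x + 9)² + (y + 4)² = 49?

t = −222 or t = 16

The line touches the circle iff its distance from (−9, −4) is 7:
|15·(−9) − 8·(−4) − t| / √289 = 7
|t − (−103)| = 7·17, so t = 16 or t = −222.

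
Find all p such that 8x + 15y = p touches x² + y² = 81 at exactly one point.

Tangency holds when the distance from the centre (0, 0) to the line equals the radius 9:
|8·0 + 15·0 − p| / √289 = 9
|p| = 9·17, so p = 153 or p = −153.

p = −153 or p = 153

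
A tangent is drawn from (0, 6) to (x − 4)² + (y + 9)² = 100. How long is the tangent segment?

Centre (4, −9), r² = 100. |PO|² = (−4)² + (15)² = 241.
The tangent meets the radius at right angles, so tangent² = |PO|² − r² = 241 − 100 = 141.

√141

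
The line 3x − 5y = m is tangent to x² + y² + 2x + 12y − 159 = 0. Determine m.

m = 27 ± 14√34

Tangency holds when the distance from the centre (−1, −6) to the line equals the radius 14:
|3·(−1) − 5·(−6) − m| / √34 = 14
|m − (27)| = 14√34.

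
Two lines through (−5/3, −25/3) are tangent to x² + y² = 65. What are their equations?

Write the tangent as mx − y + (−25/3 − m·(−5/3)) = 0 and set its distance from the centre to √65:
(5/3m − (25/3))² = 65(m² + 1)
56m² + 25m − 4 = 0, so m = −4/7 or m = 1/8.
Through (−5/3, −25/3) these give 4x + 7y = −65 and x − 8y = 65.

4x + 7y = −65 and x − 8y = 65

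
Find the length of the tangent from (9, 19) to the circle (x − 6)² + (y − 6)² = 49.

With centre O = (6, 6), |OP|² = 178 and r² = 49.
By the tangent–radius right angle, tangent length = √(|PO|² − r²) = √129.

√129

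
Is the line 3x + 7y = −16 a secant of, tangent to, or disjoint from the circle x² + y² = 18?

Substituting the line into the circle gives 58x² + 96x − 626 = 0.
Discriminant = (96)² − 4·58·(−626) = 154448 > 0.
Two real roots: the line is a secant.

secant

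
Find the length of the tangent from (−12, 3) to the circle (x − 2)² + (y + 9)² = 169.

3√19

Centre (2, −9), r² = 169. |PO|² = (−14)² + (12)² = 340.
By the tangent–radius right angle, tangent length = √(|PO|² − r²) = √171 = 3√19.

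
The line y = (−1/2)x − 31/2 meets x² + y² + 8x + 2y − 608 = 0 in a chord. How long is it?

20√5

Express y = (−31 − x)/2 and substitute into the circle:
5x² + 90x − 1595 = 0  ⟹  x² + 18x − 319 = 0
x = 11 or x = −29, giving (11, −21) and (−29, −1).
Chord length = distance between (11, −21) and (−29, −1) = √2000 = 20√5.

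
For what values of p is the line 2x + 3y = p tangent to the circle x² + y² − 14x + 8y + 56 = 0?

Tangency holds when the distance from the centre (7, −4) to the line equals the radius 3:
|2·7 + 3·(−4) − p| / √13 = 3
|p − (2)| = 3√13.

p = 2 ± 3√13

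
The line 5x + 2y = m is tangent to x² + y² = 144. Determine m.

m = ±12√29

Tangency holds when the distance from the centre (0, 0) to the line equals the radius 12:
|5·0 + 2·0 − m| / √29 = 12
|m| = 12√29.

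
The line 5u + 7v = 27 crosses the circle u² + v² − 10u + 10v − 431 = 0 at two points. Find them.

(−10, 11) and (25, −14)

Express v = (27 − 5u)/7 and substitute into the circle:
74u² − 1110u − 18500 = 0  ⟹  u² − 15u − 250 = 0
u = 25 or u = −10, giving (25, −14) and (−10, 11).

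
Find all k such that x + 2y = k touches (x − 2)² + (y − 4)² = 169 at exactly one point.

Tangency holds when the distance from the centre (2, 4) to the line equals the radius 13:
|1·2 + 2·4 − k| / √5 = 13
|k − (10)| = 13√5.

k = 10 ± 13√5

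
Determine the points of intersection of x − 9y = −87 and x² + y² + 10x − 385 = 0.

(−24, 7) and (12, 11)

Express y = (87 + x)/9 and substitute into the circle:
82x² + 984x − 23616 = 0  ⟹  x² + 12x − 288 = 0
x = 12 or x = −24, giving (12, 11) and (−24, 7).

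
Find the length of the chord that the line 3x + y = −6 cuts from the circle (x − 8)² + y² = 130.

4√10

Express y = −3x − 6 and substitute into the circle:
10x² + 20x − 30 = 0  ⟹  x² + 2x − 3 = 0
x = 1 or x = −3, giving (1, −9) and (−3, 3).
|(1, −9) − (−3, 3)| = √((4)² + (−12)²) = 4√10.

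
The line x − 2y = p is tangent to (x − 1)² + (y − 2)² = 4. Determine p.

p = −3 ± 2√5

For a tangent, require d(centre, line) = r = 2.
|1·1 − 2·2 − p| / √5 = 2
|p − (−3)| = 2√5.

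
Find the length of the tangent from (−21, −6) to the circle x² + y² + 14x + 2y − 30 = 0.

Centre (−7, −1), r² = 80. |PO|² = (−14)² + (−5)² = 221.
By the tangent–radius right angle, tangent length = √(|PO|² − r²) = √141.

√141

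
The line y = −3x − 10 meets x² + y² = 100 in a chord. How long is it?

Centre (0, 0), r² = 100. Perpendicular distance d from centre to line = |10| / √10 = 10/√10.
Chord = 2√(r² − d²) = 2·√(90) = 6√10.

6√10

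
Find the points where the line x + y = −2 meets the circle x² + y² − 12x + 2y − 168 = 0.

(−7, 5) and (12, −14)

Express y = −x − 2 and substitute into the circle:
2x² − 10x − 168 = 0  ⟹  x² − 5x − 84 = 0
x = 12 or x = −7, giving (12, −14) and (−7, 5).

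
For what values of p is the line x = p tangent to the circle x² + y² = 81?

p = −9 or p = 9

Tangency holds when the distance from the centre (0, 0) to the line equals the radius 9:
|1·0 + 0·0 − p| / √1 = 9
|p| = 9, so p = 9 or p = −9.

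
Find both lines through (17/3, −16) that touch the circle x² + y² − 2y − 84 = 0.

Let a tangent through (17/3, −16) have slope m. Its distance from (0, 1) must equal √85:
[m·(−17/3) − (17)]² = 85(m² + 1)
14m² − 51m − 54 = 0, so m = −6/7 or m = 9/2.
Through (17/3, −16) these give 6x + 7y = −78 and 9x − 2y = 83.

6x + 7y = −78 and 9x − 2y = 83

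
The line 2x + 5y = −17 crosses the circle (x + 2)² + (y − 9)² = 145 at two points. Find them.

(−11, 1) and (−1, −3)

From the line, y = (−17 − 2x)/5. Substituting:
29x² + 348x + 319 = 0  ⟹  x² + 12x + 11 = 0
x = −1 or x = −11, giving (−1, −3) and (−11, 1).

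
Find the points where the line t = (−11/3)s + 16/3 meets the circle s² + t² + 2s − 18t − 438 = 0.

(−7, 31) and (5, −13)

Substitute t = (16 − 11s)/3:
130s² + 260s − 4550 = 0  ⟹  s² + 2s − 35 = 0
s = 5 or s = −7, giving (5, −13) and (−7, 31).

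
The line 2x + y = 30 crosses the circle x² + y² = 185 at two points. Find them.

(11, 8) and (13, 4)

Express y = −2x + 30 and substitute into the circle:
5x² − 120x + 715 = 0  ⟹  x² − 24x + 143 = 0
x = 13 or x = 11, giving (13, 4) and (11, 8).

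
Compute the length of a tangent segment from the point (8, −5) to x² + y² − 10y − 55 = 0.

Centre (0, 5), r² = 80. |PO|² = (8)² + (−10)² = 164.
By the tangent–radius right angle, tangent length = √(|PO|² − r²) = √84 = 2√21.

2√21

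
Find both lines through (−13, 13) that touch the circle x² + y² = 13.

A line y − (13) = m(x − (−13)) is tangent when its distance from (0, 0) is √13:
(13m − (−13))² = 13(m² + 1)
6m² + 13m + 6 = 0, so m = −2/3 or m = −3/2.
Through (−13, 13) these give 2x + 3y = 13 and 3x + 2y = −13.

2x + 3y = 13 and 3x + 2y = −13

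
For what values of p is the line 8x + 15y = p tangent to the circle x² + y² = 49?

The line touches the circle iff its distance from (0, 0) is 7:
|8·0 + 15·0 − p| / √289 = 7
|p| = 7·17, so p = 119 or p = −119.

p = −119 or p = 119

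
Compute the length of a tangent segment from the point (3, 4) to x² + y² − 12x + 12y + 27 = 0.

8

The centre is (6, −6) and r = 3√5. The square of the distance from P to the centre is 9 + 100 = 109.
The tangent meets the radius at right angles, so tangent² = |PO|² − r² = 109 − 45 = 64.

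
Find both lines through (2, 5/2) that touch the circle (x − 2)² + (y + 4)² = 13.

A line y − (5/2) = m(x − (2)) is tangent when its distance from (2, −4) is √13:
(0m − (−13/2))² = 13(m² + 1)
4m² − 9 = 0, so m = 3/2 or m = −3/2.
With m = 3/2: 3x − 2y = 1. With m = −3/2: 3x + 2y = 11.

3x − 2y = 1 and 3x + 2y = 11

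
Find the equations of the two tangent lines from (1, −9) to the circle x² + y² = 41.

Let a tangent through (1, −9) have slope m. Its distance from (0, 0) must equal √41:
(−1m − (9))² = 41(m² + 1)
20m² − 9m − 20 = 0, so m = −4/5 or m = 5/4.
Through (1, −9) these give 4x + 5y = −41 and 5x − 4y = 41.

4x + 5y = −41 and 5x − 4y = 41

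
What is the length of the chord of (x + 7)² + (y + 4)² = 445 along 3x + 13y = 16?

The distance from (−7, −4) to the line is 89/√178, and r² = 445.
Chord = 2√(r² − d²) = 2·√(801/2) = 3√178.

3√178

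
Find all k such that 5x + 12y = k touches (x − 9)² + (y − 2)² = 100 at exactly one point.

Tangency holds when the distance from the centre (9, 2) to the line equals the radius 10:
|5·9 + 12·2 − k| / √169 = 10
|k − (69)| = 10·13, so k = 199 or k = −61.

k = −61 or k = 199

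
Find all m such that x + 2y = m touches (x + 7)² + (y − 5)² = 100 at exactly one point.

The line touches the circle iff its distance from (−7, 5) is 10:
|1·(−7) + 2·5 − m| / √5 = 10
|m − (3)| = 10√5.

m = 3 ± 10√5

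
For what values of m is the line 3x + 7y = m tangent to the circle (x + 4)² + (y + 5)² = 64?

For a tangent, require d(centre, line) = r = 8.
|3·(−4) + 7·(−5) − m| / √58 = 8
|m − (−47)| = 8√58.

m = −47 ± 8√58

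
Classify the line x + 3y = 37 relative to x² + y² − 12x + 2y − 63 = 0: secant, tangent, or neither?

neither

Substituting the line into the circle gives 10x² − 188x + 1024 = 0.
Δ = 35344 − 40960 = −5616.
No real roots: the line does not meet the circle.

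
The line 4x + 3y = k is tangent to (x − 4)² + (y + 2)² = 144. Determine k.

For a tangent, require d(centre, line) = r = 12.
|4·4 + 3·(−2) − k| / √25 = 12
|k − (10)| = 12·5, so k = 70 or k = −50.

k = −50 or k = 70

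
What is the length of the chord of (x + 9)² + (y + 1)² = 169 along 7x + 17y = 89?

13√2

The distance from (−9, −1) to the line is 169/√338, and r² = 169.
Chord = 2√(r² − d²) = 2·√(169/2) = 13√2.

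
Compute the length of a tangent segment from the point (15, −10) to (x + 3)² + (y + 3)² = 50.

Centre (−3, −3), r² = 50. |PO|² = (18)² + (−7)² = 373.
The tangent meets the radius at right angles, so tangent² = |PO|² − r² = 373 − 50 = 323.

√323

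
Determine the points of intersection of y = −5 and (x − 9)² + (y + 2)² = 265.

(−7, −5) and (25, −5)

From the line, y = −5. Substituting:
x² − 18x − 175 = 0
x = 25 or x = −7, giving (25, −5) and (−7, −5).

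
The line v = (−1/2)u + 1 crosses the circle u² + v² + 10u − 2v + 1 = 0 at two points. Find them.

From the line, v = (2 − u)/2. Substituting:
5u² + 40u = 0  ⟹  u² + 8u = 0
u = 0 or u = −8, giving (0, 1) and (−8, 5).

(−8, 5) and (0, 1)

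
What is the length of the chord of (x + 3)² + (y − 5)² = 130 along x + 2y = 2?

Centre (−3, 5), r² = 130. Perpendicular distance d from centre to line = |5| / √5 = 5/√5.
Half the chord is √(r² − d²) = √(125), so the full chord is 10√5.

10√5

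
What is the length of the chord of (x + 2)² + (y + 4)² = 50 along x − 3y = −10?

2√10

The distance from (−2, −4) to the line is 20/√10, and r² = 50.
Chord = 2√(r² − d²) = 2·√(10) = 2√10.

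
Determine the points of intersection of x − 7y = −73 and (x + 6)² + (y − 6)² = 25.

(−10, 9) and (−3, 10)

Substitute y = (73 + x)/7:
50x² + 650x + 1500 = 0  ⟹  x² + 13x + 30 = 0
x = −3 or x = −10, giving (−3, 10) and (−10, 9).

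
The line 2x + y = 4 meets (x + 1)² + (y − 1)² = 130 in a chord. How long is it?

10√5

The distance from (−1, 1) to the line is 5/√5, and r² = 130.
Half the chord is √(r² − d²) = √(125), so the full chord is 10√5.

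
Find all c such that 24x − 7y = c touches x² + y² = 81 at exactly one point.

The line touches the circle iff its distance from (0, 0) is 9:
|24·0 − 7·0 − c| / √625 = 9
|c| = 9·25, so c = 225 or c = −225.

c = −225 or c = 225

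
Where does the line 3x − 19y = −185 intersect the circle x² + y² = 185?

(−11, 8) and (8, 11)

From the line, y = (185 + 3x)/19. Substituting:
370x² + 1110x − 32560 = 0  ⟹  x² + 3x − 88 = 0
x = 8 or x = −11, giving (8, 11) and (−11, 8).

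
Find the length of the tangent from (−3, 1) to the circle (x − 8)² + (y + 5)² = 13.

12

The centre is (8, −5) and r = √13. The square of the distance from P to the centre is 121 + 36 = 157.
The tangent meets the radius at right angles, so tangent² = |PO|² − r² = 157 − 13 = 144.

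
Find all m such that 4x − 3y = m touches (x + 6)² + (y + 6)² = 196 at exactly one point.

m = −76 or m = 64

Tangency holds when the distance from the centre (−6, −6) to the line equals the radius 14:
|4·(−6) − 3·(−6) − m| / √25 = 14
|m − (−6)| = 14·5, so m = 64 or m = −76.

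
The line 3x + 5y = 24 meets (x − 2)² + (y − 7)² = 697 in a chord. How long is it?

9√34

The distance from (2, 7) to the line is 17/√34, and r² = 697.
Chord = 2√(r² − d²) = 2·√(1377/2) = 9√34.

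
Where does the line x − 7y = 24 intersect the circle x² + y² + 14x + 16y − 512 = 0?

(−32, −8) and (17, −1)

Express y = (−24 + x)/7 and substitute into the circle:
50x² + 750x − 27200 = 0  ⟹  x² + 15x − 544 = 0
x = 17 or x = −32, giving (17, −1) and (−32, −8).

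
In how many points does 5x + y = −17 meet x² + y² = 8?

0

Substituting the line into the circle gives 26x² + 170x + 281 = 0.
Δ = 28900 − 29224 = −324.
No real roots: the line does not meet the circle.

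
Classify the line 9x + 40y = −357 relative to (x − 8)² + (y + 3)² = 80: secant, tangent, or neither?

secant

Substituting the line into the circle gives 1681x² − 21334x + 30569 = 0.
Discriminant = (−21334)² − 4·1681·(30569) = 249593600 > 0.
Two real roots: the line is a secant.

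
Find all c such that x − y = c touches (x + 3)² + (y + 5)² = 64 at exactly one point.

For a tangent, require d(centre, line) = r = 8.
|1·(−3) − 1·(−5) − c| / √2 = 8
|c − (2)| = 8√2.

c = 2 ± 8√2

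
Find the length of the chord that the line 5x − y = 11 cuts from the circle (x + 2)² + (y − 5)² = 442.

Centre (−2, 5), r² = 442. Perpendicular distance d from centre to line = |−26| / √26 = 26/√26.
Chord = 2√(r² − d²) = 2·√(416) = 8√26.

8√26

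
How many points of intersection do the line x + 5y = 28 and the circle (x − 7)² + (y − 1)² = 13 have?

Substituting the line into the circle gives 26x² − 396x + 1429 = 0.
Discriminant = (−396)² − 4·26·(1429) = 8200 > 0.
Two real roots: the line is a secant.

2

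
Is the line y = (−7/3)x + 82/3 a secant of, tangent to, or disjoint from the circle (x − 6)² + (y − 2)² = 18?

Substituting the line into the circle gives 58x² − 1172x + 5938 = 0.
Δ = 1373584 − 1377616 = −4032.
No real roots: the line does not meet the circle.

disjoint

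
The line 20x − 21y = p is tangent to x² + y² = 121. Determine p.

p = −319 or p = 319

The line touches the circle iff its distance from (0, 0) is 11:
|20·0 − 21·0 − p| / √841 = 11
|p| = 11·29, so p = 319 or p = −319.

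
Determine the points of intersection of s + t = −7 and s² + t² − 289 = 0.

Substitute t = −s − 7:
2s² + 14s − 240 = 0  ⟹  s² + 7s − 120 = 0
s = 8 or s = −15, giving (8, −15) and (−15, 8).

(−15, 8) and (8, −15)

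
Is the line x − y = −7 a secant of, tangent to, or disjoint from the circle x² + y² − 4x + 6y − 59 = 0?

Centre (2, −3), r² = 72. Distance² from centre to line = (12)²/2 = 72.
Since d² = r², the line is tangent.

tangent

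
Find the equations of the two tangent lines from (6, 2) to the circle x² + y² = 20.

Write the tangent as mx − y + (2 − m·(6)) = 0 and set its distance from the centre to 2√5:
[m·(−6) − (−2)]² = 20(m² + 1)
2m² − 3m − 2 = 0, so m = 2 or m = −1/2.
Through (6, 2) these give 2x − y = 10 and x + 2y = 10.

2x − y = 10 and x + 2y = 10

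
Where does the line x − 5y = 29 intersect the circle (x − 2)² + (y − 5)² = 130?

Substitute y = (−29 + x)/5:
26x² − 208x − 234 = 0  ⟹  x² − 8x − 9 = 0
x = 9 or x = −1, giving (9, −4) and (−1, −6).

(−1, −6) and (9, −4)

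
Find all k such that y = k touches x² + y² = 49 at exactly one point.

k = −7 or k = 7

The line touches the circle iff its distance from (0, 0) is 7:
|0·0 + 1·0 − k| / √1 = 7
|k| = 7, so k = 7 or k = −7.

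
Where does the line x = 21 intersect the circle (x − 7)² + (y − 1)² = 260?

The line gives x = 21. Substituting into the circle:
y² − 2y − 63 = 0
y = 9 or y = −7, giving (21, 9) and (21, −7).

(21, −7) and (21, 9)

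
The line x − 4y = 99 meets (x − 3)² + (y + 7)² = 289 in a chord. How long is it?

2√17

The distance from (3, −7) to the line is 68/√17, and r² = 289.
Half the chord is √(r² − d²) = √(17), so the full chord is 2√17.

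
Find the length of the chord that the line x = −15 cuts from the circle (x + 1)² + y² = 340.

24

The distance from (−1, 0) to the line is 14, and r² = 340.
Chord = 2√(r² − d²) = 2·√(144) = 24.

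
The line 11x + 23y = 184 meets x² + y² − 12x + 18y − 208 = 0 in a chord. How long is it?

5√26

The distance from (6, −9) to the line is 325/√650, and r² = 325.
Half the chord is √(r² − d²) = √(325/2), so the full chord is 5√26.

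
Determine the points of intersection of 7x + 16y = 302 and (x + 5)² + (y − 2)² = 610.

(−14, 25) and (18, 11)

Substitute y = (302 − 7x)/16:
305x² − 1220x − 76860 = 0  ⟹  x² − 4x − 252 = 0
x = 18 or x = −14, giving (18, 11) and (−14, 25).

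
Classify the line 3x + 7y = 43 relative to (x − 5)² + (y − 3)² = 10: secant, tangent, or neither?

d² = (3·5 + 7·3 − (43))²/58 = 49/58; r² = 10.
Since d² < r², the line cuts the circle twice.

secant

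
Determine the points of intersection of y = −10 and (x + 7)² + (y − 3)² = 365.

(−21, −10) and (7, −10)

From the line, y = −10. Substituting:
x² + 14x − 147 = 0
x = 7 or x = −21, giving (7, −10) and (−21, −10).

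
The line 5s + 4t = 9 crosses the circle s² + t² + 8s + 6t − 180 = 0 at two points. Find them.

Substitute t = (9 − 5s)/4:
41s² − 82s − 2583 = 0  ⟹  s² − 2s − 63 = 0
s = 9 or s = −7, giving (9, −9) and (−7, 11).

(−7, 11) and (9, −9)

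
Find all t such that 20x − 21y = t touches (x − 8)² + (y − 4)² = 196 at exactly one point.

t = −330 or t = 482

The line touches the circle iff its distance from (8, 4) is 14:
|20·8 − 21·4 − t| / √841 = 14
|t − (76)| = 14·29, so t = 482 or t = −330.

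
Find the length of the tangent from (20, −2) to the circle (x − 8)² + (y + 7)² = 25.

12

With centre O = (8, −7), |OP|² = 169 and r² = 25.
By the tangent–radius right angle, tangent length = √(|PO|² − r²) = √144 = 12.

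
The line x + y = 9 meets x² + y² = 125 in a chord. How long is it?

The distance from (0, 0) to the line is 9/√2, and r² = 125.
Half the chord is √(r² − d²) = √(169/2), so the full chord is 13√2.

13√2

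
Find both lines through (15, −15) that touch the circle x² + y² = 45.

A line y − (−15) = m(x − (15)) is tangent when its distance from (0, 0) is 3√5:
[m·(−15) − (15)]² = 45(m² + 1)
2m² + 5m + 2 = 0, so m = −2 or m = −1/2.
With m = −2: 2x + y = 15. With m = −1/2: x + 2y = −15.

2x + y = 15 and x + 2y = −15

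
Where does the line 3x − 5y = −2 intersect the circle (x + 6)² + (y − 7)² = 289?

(−14, −8) and (11, 7)

Express y = (2 + 3x)/5 and substitute into the circle:
34x² + 102x − 5236 = 0  ⟹  x² + 3x − 154 = 0
x = 11 or x = −14, giving (11, 7) and (−14, −8).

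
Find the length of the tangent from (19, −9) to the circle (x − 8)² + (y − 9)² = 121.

Centre (8, 9), r² = 121. |PO|² = (11)² + (−18)² = 445.
By the tangent–radius right angle, tangent length = √(|PO|² − r²) = √324 = 18.

18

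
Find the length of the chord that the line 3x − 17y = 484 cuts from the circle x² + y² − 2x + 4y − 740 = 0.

Substitute y = (−484 + 3x)/17:
298x² − 3278x − 12516 = 0  ⟹  x² − 11x − 42 = 0
x = 14 or x = −3, giving (14, −26) and (−3, −29).
|(14, −26) − (−3, −29)| = √((17)² + (3)²) = √298.

√298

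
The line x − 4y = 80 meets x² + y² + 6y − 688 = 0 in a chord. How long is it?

Centre (0, −3), r² = 697. Perpendicular distance d from centre to line = |−68| / √17 = 68/√17.
Chord = 2√(r² − d²) = 2·√(425) = 10√17.

10√17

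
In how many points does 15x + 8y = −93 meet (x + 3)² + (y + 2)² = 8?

2

d² = (15·(−3) + 8·(−2) − (−93))²/289 = 1024/289; r² = 8.
Since d² < r², the line cuts the circle twice.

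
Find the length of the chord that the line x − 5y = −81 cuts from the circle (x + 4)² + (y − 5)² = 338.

6√26

Centre (−4, 5), r² = 338. Perpendicular distance d from centre to line = |52| / √26 = 52/√26.
Half the chord is √(r² − d²) = √(234), so the full chord is 6√26.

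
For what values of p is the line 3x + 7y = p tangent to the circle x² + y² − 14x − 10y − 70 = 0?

p = 56 ± 12√58

For a tangent, require d(centre, line) = r = 12.
|3·7 + 7·5 − p| / √58 = 12
|p − (56)| = 12√58.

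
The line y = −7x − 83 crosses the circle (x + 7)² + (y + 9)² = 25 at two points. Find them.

From the line, y = −7x − 83. Substituting:
50x² + 1050x + 5500 = 0  ⟹  x² + 21x + 110 = 0
x = −10 or x = −11, giving (−10, −13) and (−11, −6).

(−11, −6) and (−10, −13)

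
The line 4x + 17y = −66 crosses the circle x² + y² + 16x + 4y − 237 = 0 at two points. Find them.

From the line, y = (−66 − 4x)/17. Substituting:
305x² + 4880x − 68625 = 0  ⟹  x² + 16x − 225 = 0
x = 9 or x = −25, giving (9, −6) and (−25, 2).

(−25, 2) and (9, −6)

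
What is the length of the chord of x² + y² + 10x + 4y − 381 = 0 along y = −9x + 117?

2√82

The distance from (−5, −2) to the line is 164/√82, and r² = 410.
Chord = 2√(r² − d²) = 2·√(82) = 2√82.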